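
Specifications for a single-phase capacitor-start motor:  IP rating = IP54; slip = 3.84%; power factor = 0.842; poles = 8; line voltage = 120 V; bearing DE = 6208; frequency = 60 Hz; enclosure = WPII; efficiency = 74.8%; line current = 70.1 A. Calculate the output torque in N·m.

P_in = V·I·cosφ = 120 × 70.1 × 0.842 = 7083 W
P_out = η·P_in = 0.748 × 7083 = 5298 W
n_s = 120×60/8 = 900 rpm; n = 900×(1−0.0384) = 865 rpm
ω = 2π×865/60 = 90.58 rad/s
τ = P_out/ω = 5298/90.58 = 58.5 N·m

58.5 N·m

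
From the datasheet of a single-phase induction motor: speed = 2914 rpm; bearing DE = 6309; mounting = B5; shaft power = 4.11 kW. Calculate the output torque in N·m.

ω = 2π × 2914/60 = 305.2 rad/s
τ = P/ω = 4110/305.2 = 13.5 N·m

13.5 N·m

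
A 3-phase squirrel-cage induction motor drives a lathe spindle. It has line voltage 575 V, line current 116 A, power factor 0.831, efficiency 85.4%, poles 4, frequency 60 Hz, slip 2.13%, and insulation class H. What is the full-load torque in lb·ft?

328 lb·ft

P_in = √3·V·I·cosφ = 1.732 × 575 × 116 × 0.831 = 96001 W
P_out = η·P_in = 0.854 × 96001 = 81985 W
n_s = 120×60/4 = 1800 rpm; n = 1800×(1−0.0213) = 1762 rpm
ω = 2π×1762/60 = 184.5 rad/s
τ = P_out/ω = 81985/184.5 = 444.4 N·m
In lb·ft: 444.4/1.356 = 328 lb·ft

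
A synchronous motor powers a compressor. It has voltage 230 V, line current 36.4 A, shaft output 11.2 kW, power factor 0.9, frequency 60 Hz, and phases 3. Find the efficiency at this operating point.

P_out = 11.2 kW = 11200 W
P_in = √3·V_L·I_L·cosφ = 1.732 × 230 × 36.4 × 0.9 = 13050 W
η = P_out / P_in = 11200 / 13050 = 0.858 = 85.8%

85.8 %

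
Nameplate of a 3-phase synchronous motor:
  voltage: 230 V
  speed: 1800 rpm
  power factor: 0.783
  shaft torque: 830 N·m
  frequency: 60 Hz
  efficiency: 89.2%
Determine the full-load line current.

562 A

ω = 2π×1800/60 = 188.5 rad/s; P_out = τω = 830 × 188.5 = 156455 W
P_in = P_out / η = 156455 / 0.892 = 175398 W
I_L = P_in / (√3·V_L·cosφ) = 175398 / (1.732 × 230 × 0.783) = 562 A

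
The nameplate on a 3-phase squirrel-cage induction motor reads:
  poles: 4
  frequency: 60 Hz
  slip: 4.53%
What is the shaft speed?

1718 rpm

n_s = 120f/p = 120×60/4 = 1800 rpm
n = n_s(1 − s) = 1800 × (1 − 0.0453) = 1718 rpm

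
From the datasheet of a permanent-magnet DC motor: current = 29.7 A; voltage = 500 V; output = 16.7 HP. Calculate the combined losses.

2390 W

P_in = V·I = 500×29.7 = 14850 W
P_out = 16.7×746 = 12458 W
Losses = P_in − P_out = 14850 − 12458 = 2392 W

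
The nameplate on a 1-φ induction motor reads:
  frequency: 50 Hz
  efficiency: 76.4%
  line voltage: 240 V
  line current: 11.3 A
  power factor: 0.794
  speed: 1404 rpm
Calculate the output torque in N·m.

11.2 N·m

P_in = V·I·cosφ = 240 × 11.3 × 0.794 = 2153 W
P_out = η·P_in = 0.764 × 2153 = 1645 W
n = 1404 rpm
ω = 2π×1404/60 = 147 rad/s
τ = P_out/ω = 1645/147 = 11.2 N·m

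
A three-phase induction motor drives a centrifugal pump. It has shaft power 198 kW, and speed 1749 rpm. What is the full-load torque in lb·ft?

797 lb·ft

ω = 2π × 1749/60 = 183.2 rad/s
τ = P/ω = 198000/183.2 = 1081 N·m
In lb·ft: 1081/1.356 = 797 lb·ft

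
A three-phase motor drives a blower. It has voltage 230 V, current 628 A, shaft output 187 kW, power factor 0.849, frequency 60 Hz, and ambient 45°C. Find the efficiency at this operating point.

P_out = 187 kW = 187000 W
P_in = √3·V_L·I_L·cosφ = 1.732 × 230 × 628 × 0.849 = 212394 W
η = P_out / P_in = 187000 / 212394 = 0.880 = 88.0%

88.0 %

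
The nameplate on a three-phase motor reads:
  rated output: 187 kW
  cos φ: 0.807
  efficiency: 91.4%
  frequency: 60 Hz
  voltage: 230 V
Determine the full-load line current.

636 A

P_out = 187 kW = 187000 W
P_in = P_out / η = 187000 / 0.914 = 204595 W
I_L = P_in / (√3·V_L·cosφ) = 204595 / (1.732 × 230 × 0.807) = 636 A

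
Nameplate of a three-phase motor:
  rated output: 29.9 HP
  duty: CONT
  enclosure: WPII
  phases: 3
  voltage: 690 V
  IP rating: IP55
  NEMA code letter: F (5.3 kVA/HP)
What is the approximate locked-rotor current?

133 A

S_LR = 5.3 × 29.9 = 158.47 kVA
I_LR = S_LR/(√3·V_L) = 158470/(1.732×690) = 133 A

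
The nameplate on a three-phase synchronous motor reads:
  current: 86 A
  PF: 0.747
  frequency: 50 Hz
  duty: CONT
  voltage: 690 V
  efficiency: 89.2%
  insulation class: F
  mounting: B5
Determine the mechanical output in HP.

P_in = √3·V·I·cosφ = 1.732 × 690 × 86 × 0.747 = 76774 W
P_out = η·P_in = 0.892 × 76774 = 68482 W
= 68482/746 = 91.8 HP

91.8 HP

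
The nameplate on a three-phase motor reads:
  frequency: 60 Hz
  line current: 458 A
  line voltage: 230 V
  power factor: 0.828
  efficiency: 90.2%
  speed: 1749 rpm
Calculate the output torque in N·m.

744 N·m

P_in = √3·V·I·cosφ = 1.732 × 230 × 458 × 0.828 = 151068 W
P_out = η·P_in = 0.902 × 151068 = 136263 W
n = 1749 rpm
ω = 2π×1749/60 = 183.2 rad/s
τ = P_out/ω = 136263/183.2 = 744 N·m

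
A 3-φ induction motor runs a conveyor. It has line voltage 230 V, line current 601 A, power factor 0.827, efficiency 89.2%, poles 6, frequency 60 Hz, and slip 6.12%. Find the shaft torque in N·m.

P_in = √3·V·I·cosφ = 1.732 × 230 × 601 × 0.827 = 197996 W
P_out = η·P_in = 0.892 × 197996 = 176612 W
n_s = 120×60/6 = 1200 rpm; n = 1200×(1−0.0612) = 1127 rpm
ω = 2π×1127/60 = 118 rad/s
τ = P_out/ω = 176612/118 = 1500 N·m

1500 N·m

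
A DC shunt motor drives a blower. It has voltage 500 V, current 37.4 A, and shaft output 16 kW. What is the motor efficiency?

P_out = 16 kW = 16000 W
P_in = V·I = 500 × 37.4 = 18700 W
η = P_out / P_in = 16000 / 18700 = 0.856 = 85.6%

85.6 %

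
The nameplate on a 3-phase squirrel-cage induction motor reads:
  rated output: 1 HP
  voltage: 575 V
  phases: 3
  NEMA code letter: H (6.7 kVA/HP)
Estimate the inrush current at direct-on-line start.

S_LR = 6.7 × 1 = 6.7 kVA
I_LR = S_LR/(√3·V_L) = 6700/(1.732×575) = 6.73 A

6.73 A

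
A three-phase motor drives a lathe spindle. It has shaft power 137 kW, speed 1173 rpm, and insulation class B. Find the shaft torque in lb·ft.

ω = 2π × 1173/60 = 122.8 rad/s
τ = P/ω = 137000/122.8 = 1116 N·m
In lb·ft: 1116/1.356 = 823 lb·ft

823 lb·ft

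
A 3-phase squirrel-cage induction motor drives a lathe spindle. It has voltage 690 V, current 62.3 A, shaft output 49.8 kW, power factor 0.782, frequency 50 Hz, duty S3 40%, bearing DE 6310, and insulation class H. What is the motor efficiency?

85.5 %

P_out = 49.8 kW = 49800 W
P_in = √3·V_L·I_L·cosφ = 1.732 × 690 × 62.3 × 0.782 = 58223 W
η = P_out / P_in = 49800 / 58223 = 0.855 = 85.5%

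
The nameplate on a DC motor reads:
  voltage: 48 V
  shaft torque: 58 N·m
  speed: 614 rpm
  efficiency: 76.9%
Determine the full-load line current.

ω = 2π×614/60 = 64.3 rad/s; P_out = τω = 58 × 64.3 = 3729 W
P_in = P_out / η = 3729 / 0.769 = 4849 W
I = P_in / V = 4849 / 48 = 101 A

101 A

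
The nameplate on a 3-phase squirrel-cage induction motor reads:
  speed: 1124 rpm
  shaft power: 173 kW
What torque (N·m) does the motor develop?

1470 N·m

ω = 2π × 1124/60 = 117.7 rad/s
τ = P/ω = 173000/117.7 = 1470 N·m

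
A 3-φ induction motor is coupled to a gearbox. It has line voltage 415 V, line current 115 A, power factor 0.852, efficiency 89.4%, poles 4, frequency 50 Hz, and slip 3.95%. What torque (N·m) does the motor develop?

417 N·m

P_in = √3·V·I·cosφ = 1.732 × 415 × 115 × 0.852 = 70426 W
P_out = η·P_in = 0.894 × 70426 = 62961 W
n_s = 120×50/4 = 1500 rpm; n = 1500×(1−0.0395) = 1441 rpm
ω = 2π×1441/60 = 150.9 rad/s
τ = P_out/ω = 62961/150.9 = 417 N·m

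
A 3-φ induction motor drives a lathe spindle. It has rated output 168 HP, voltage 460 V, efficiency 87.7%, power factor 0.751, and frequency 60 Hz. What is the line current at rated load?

239 A

P_out = 168 × 746 = 125328 W
P_in = P_out / η = 125328 / 0.877 = 142905 W
I_L = P_in / (√3·V_L·cosφ) = 142905 / (1.732 × 460 × 0.751) = 239 A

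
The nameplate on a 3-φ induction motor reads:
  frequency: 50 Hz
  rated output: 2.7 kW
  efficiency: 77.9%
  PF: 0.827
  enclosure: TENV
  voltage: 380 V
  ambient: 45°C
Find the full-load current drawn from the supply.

P_out = 2.7 kW = 2700 W
P_in = P_out / η = 2700 / 0.779 = 3466 W
I_L = P_in / (√3·V_L·cosφ) = 3466 / (1.732 × 380 × 0.827) = 6.37 A

6.37 A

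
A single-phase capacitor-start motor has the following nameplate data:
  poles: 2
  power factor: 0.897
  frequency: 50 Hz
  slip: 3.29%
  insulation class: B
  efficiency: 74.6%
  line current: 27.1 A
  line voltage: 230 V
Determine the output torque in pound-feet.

P_in = V·I·cosφ = 230 × 27.1 × 0.897 = 5591 W
P_out = η·P_in = 0.746 × 5591 = 4171 W
n_s = 120×50/2 = 3000 rpm; n = 3000×(1−0.0329) = 2901 rpm
ω = 2π×2901/60 = 303.8 rad/s
τ = P_out/ω = 4171/303.8 = 13.73 N·m
In lb·ft: 13.73/1.356 = 10.1 lb·ft

10.1 lb·ft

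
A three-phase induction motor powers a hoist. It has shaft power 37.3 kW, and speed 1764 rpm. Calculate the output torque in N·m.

ω = 2π × 1764/60 = 184.7 rad/s
τ = P/ω = 37300/184.7 = 202 N·m

202 N·m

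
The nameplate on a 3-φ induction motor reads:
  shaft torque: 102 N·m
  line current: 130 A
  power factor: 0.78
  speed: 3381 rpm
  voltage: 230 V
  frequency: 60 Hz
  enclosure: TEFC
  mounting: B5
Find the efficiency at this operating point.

89.4 %

ω = 2π × 3381/60 = 354.1 rad/s; P_out = τω = 102 × 354.1 = 36118 W
P_in = √3·V_L·I_L·cosφ = 1.732 × 230 × 130 × 0.78 = 40394 W
η = P_out / P_in = 36118 / 40394 = 0.894 = 89.4%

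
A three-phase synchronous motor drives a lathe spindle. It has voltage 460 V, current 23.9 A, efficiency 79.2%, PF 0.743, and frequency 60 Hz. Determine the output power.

P_in = √3·V·I·cosφ = 1.732 × 460 × 23.9 × 0.743 = 14148 W
P_out = η·P_in = 0.792 × 14148 = 11205 W

11.2 kW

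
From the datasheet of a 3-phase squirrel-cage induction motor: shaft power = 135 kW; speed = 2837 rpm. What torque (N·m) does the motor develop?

454 N·m

ω = 2π × 2837/60 = 297.1 rad/s
τ = P/ω = 135000/297.1 = 454 N·m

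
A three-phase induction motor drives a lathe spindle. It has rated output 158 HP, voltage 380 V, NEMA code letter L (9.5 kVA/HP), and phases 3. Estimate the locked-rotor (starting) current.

S_LR = 9.5 × 158 = 1501 kVA
I_LR = S_LR/(√3·V_L) = 1501000/(1.732×380) = 2280 A

2280 A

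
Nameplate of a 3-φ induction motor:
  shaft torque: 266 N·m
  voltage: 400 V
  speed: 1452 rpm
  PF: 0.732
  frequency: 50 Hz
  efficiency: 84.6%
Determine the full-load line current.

ω = 2π×1452/60 = 152.1 rad/s; P_out = τω = 266 × 152.1 = 40459 W
P_in = P_out / η = 40459 / 0.846 = 47824 W
I_L = P_in / (√3·V_L·cosφ) = 47824 / (1.732 × 400 × 0.732) = 94.3 A

94.3 A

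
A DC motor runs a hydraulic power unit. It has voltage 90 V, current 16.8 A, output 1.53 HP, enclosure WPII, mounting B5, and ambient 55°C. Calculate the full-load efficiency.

75.5 %

P_out = 1.53 × 746 = 1141 W
P_in = V·I = 90 × 16.8 = 1512 W
η = P_out / P_in = 1141 / 1512 = 0.755 = 75.5%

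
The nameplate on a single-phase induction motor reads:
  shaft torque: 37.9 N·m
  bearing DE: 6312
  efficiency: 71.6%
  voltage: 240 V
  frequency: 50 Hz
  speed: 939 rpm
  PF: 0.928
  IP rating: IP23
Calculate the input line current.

ω = 2π×939/60 = 98.33 rad/s; P_out = τω = 37.9 × 98.33 = 3727 W
P_in = P_out / η = 3727 / 0.716 = 5205 W
I = P_in / (V·cosφ) = 5205 / (240 × 0.928) = 23.4 A

23.4 A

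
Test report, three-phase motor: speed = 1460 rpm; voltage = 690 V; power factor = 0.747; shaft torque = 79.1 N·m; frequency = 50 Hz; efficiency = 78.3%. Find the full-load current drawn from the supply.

ω = 2π×1460/60 = 152.9 rad/s; P_out = τω = 79.1 × 152.9 = 12094 W
P_in = P_out / η = 12094 / 0.783 = 15446 W
I_L = P_in / (√3·V_L·cosφ) = 15446 / (1.732 × 690 × 0.747) = 17.3 A

17.3 A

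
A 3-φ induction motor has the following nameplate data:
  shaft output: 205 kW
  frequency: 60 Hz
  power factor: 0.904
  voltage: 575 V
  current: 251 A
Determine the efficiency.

P_out = 205 kW = 205000 W
P_in = √3·V_L·I_L·cosφ = 1.732 × 575 × 251 × 0.904 = 225974 W
η = P_out / P_in = 205000 / 225974 = 0.907 = 90.7%

90.7 %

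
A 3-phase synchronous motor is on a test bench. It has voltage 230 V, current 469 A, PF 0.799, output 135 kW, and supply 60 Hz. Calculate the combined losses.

P_in = √3·V·I·cosφ = 1.732×230×469×0.799 = 149278 W
P_out = 135000 W
Losses = P_in − P_out = 149278 − 135000 = 14278 W

14.3 kW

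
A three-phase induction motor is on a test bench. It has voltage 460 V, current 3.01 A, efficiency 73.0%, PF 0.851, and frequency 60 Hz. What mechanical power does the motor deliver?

P_in = √3·V·I·cosφ = 1.732 × 460 × 3.01 × 0.851 = 2041 W
P_out = η·P_in = 0.73 × 2041 = 1490 W

1.49 kW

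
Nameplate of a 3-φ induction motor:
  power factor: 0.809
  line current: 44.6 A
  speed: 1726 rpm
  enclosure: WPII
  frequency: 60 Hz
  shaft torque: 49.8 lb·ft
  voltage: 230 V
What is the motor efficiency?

84.9 %

τ = 49.8 lb·ft × 1.356 = 67.53 N·m
ω = 2π × 1726/60 = 180.7 rad/s; P_out = τω = 67.53 × 180.7 = 12203 W
P_in = √3·V_L·I_L·cosφ = 1.732 × 230 × 44.6 × 0.809 = 14373 W
η = P_out / P_in = 12203 / 14373 = 0.849 = 84.9%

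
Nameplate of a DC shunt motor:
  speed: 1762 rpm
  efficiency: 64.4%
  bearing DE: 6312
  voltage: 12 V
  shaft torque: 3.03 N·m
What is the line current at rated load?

72.3 A

ω = 2π×1762/60 = 184.5 rad/s; P_out = τω = 3.03 × 184.5 = 559 W
P_in = P_out / η = 559 / 0.644 = 868 W
I = P_in / V = 868 / 12 = 72.3 A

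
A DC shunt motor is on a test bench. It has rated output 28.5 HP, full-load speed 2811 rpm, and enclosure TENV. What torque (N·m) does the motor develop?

72.2 N·m

P_out = 28.5 × 746 = 21261 W
ω = 2π × 2811/60 = 294.4 rad/s
τ = P_out/ω = 21261/294.4 = 72.2 N·m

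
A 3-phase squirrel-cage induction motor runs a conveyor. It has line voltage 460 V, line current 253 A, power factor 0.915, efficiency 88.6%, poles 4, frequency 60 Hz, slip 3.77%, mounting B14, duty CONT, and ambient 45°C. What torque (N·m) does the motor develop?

901 N·m

P_in = √3·V·I·cosφ = 1.732 × 460 × 253 × 0.915 = 184437 W
P_out = η·P_in = 0.886 × 184437 = 163411 W
n_s = 120×60/4 = 1800 rpm; n = 1800×(1−0.0377) = 1732 rpm
ω = 2π×1732/60 = 181.4 rad/s
τ = P_out/ω = 163411/181.4 = 901 N·m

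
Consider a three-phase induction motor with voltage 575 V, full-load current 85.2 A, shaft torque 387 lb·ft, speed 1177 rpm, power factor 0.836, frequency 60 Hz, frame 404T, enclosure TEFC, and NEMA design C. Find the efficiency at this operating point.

τ = 387 lb·ft × 1.356 = 524.8 N·m
ω = 2π × 1177/60 = 123.3 rad/s; P_out = τω = 524.8 × 123.3 = 64708 W
P_in = √3·V_L·I_L·cosφ = 1.732 × 575 × 85.2 × 0.836 = 70935 W
η = P_out / P_in = 64708 / 70935 = 0.912 = 91.2%

91.2 %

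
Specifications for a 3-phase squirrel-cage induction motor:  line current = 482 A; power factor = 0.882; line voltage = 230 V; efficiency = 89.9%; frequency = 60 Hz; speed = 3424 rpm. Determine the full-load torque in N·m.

425 N·m

P_in = √3·V·I·cosφ = 1.732 × 230 × 482 × 0.882 = 169352 W
P_out = η·P_in = 0.899 × 169352 = 152247 W
n = 3424 rpm
ω = 2π×3424/60 = 358.6 rad/s
τ = P_out/ω = 152247/358.6 = 425 N·m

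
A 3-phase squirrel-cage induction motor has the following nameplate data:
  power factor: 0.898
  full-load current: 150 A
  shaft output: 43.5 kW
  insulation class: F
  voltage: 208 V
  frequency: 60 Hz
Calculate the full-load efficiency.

P_out = 43.5 kW = 43500 W
P_in = √3·V_L·I_L·cosφ = 1.732 × 208 × 150 × 0.898 = 48526 W
η = P_out / P_in = 43500 / 48526 = 0.896 = 89.6%

89.6 %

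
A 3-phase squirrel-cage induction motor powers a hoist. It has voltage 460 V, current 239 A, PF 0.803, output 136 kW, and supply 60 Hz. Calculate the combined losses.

P_in = √3·V·I·cosφ = 1.732×460×239×0.803 = 152904 W
P_out = 136000 W
Losses = P_in − P_out = 152904 − 136000 = 16904 W

16900 W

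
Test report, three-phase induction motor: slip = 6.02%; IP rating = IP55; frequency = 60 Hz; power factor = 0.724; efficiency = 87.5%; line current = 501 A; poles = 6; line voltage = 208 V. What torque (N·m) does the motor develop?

P_in = √3·V·I·cosφ = 1.732 × 208 × 501 × 0.724 = 130673 W
P_out = η·P_in = 0.875 × 130673 = 114339 W
n_s = 120×60/6 = 1200 rpm; n = 1200×(1−0.0602) = 1128 rpm
ω = 2π×1128/60 = 118.1 rad/s
τ = P_out/ω = 114339/118.1 = 968 N·m

968 N·m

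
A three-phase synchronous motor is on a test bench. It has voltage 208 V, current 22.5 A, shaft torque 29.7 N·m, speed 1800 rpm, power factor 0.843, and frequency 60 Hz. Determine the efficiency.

ω = 2π × 1800/60 = 188.5 rad/s; P_out = τω = 29.7 × 188.5 = 5598 W
P_in = √3·V_L·I_L·cosφ = 1.732 × 208 × 22.5 × 0.843 = 6833 W
η = P_out / P_in = 5598 / 6833 = 0.819 = 81.9%

81.9 %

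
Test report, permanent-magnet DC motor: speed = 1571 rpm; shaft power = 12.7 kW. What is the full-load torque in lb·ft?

56.9 lb·ft

ω = 2π × 1571/60 = 164.5 rad/s
τ = P/ω = 12700/164.5 = 77.2 N·m
In lb·ft: 77.2/1.356 = 56.9 lb·ft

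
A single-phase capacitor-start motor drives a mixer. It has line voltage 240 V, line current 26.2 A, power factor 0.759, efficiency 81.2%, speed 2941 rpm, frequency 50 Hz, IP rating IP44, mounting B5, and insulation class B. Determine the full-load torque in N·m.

12.6 N·m

P_in = V·I·cosφ = 240 × 26.2 × 0.759 = 4773 W
P_out = η·P_in = 0.812 × 4773 = 3876 W
n = 2941 rpm
ω = 2π×2941/60 = 308 rad/s
τ = P_out/ω = 3876/308 = 12.6 N·m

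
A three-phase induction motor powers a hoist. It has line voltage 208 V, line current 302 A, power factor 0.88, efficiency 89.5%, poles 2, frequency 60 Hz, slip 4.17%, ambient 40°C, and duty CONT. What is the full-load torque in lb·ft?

175 lb·ft

P_in = √3·V·I·cosφ = 1.732 × 208 × 302 × 0.88 = 95742 W
P_out = η·P_in = 0.895 × 95742 = 85689 W
n_s = 120×60/2 = 3600 rpm; n = 3600×(1−0.0417) = 3450 rpm
ω = 2π×3450/60 = 361.3 rad/s
τ = P_out/ω = 85689/361.3 = 237.2 N·m
In lb·ft: 237.2/1.356 = 175 lb·ft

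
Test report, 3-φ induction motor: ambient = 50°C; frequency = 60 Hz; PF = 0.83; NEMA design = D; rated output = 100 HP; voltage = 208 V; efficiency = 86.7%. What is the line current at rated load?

288 A

P_out = 100 × 746 = 74600 W
P_in = P_out / η = 74600 / 0.867 = 86044 W
I_L = P_in / (√3·V_L·cosφ) = 86044 / (1.732 × 208 × 0.83) = 288 A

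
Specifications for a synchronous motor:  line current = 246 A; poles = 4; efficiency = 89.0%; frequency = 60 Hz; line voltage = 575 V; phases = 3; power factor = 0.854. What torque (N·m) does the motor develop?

P_in = √3·V·I·cosφ = 1.732 × 575 × 246 × 0.854 = 209223 W
P_out = η·P_in = 0.89 × 209223 = 186208 W
n = n_s = 120×60/4 = 1800 rpm (synchronous)
ω = 2π×1800/60 = 188.5 rad/s
τ = P_out/ω = 186208/188.5 = 988 N·m

988 N·m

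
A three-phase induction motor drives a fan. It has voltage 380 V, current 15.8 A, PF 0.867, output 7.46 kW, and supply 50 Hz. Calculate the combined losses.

P_in = √3·V·I·cosφ = 1.732×380×15.8×0.867 = 9016 W
P_out = 7460 W
Losses = P_in − P_out = 9016 − 7460 = 1556 W

1.56 kW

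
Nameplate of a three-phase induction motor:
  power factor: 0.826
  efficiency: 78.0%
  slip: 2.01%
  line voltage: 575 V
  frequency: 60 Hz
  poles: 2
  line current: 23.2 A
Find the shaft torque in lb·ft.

29.7 lb·ft

P_in = √3·V·I·cosφ = 1.732 × 575 × 23.2 × 0.826 = 19085 W
P_out = η·P_in = 0.78 × 19085 = 14886 W
n_s = 120×60/2 = 3600 rpm; n = 3600×(1−0.0201) = 3528 rpm
ω = 2π×3528/60 = 369.5 rad/s
τ = P_out/ω = 14886/369.5 = 40.29 N·m
In lb·ft: 40.29/1.356 = 29.7 lb·ft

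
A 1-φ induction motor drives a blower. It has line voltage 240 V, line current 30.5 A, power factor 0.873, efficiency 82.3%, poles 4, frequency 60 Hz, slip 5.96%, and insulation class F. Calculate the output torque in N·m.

29.7 N·m

P_in = V·I·cosφ = 240 × 30.5 × 0.873 = 6390 W
P_out = η·P_in = 0.823 × 6390 = 5259 W
n_s = 120×60/4 = 1800 rpm; n = 1800×(1−0.0596) = 1693 rpm
ω = 2π×1693/60 = 177.3 rad/s
τ = P_out/ω = 5259/177.3 = 29.7 N·m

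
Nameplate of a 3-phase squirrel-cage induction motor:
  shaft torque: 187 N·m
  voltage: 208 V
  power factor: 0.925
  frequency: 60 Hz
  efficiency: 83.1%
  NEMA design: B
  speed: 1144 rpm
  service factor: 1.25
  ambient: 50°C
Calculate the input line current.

80.9 A

ω = 2π×1144/60 = 119.8 rad/s; P_out = τω = 187 × 119.8 = 22403 W
P_in = P_out / η = 22403 / 0.831 = 26959 W
I_L = P_in / (√3·V_L·cosφ) = 26959 / (1.732 × 208 × 0.925) = 80.9 A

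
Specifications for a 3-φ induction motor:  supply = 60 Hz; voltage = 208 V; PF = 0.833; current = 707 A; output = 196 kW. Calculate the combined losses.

16.2 kW

P_in = √3·V·I·cosφ = 1.732×208×707×0.833 = 212166 W
P_out = 196000 W
Losses = P_in − P_out = 212166 − 196000 = 16166 W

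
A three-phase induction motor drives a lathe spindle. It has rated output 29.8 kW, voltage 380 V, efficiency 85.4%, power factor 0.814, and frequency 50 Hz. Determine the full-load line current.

65.1 A

P_out = 29.8 kW = 29800 W
P_in = P_out / η = 29800 / 0.854 = 34895 W
I_L = P_in / (√3·V_L·cosφ) = 34895 / (1.732 × 380 × 0.814) = 65.1 A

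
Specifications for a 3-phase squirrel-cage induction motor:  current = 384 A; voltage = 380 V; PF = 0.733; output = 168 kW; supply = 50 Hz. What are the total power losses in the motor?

P_in = √3·V·I·cosφ = 1.732×380×384×0.733 = 185254 W
P_out = 168000 W
Losses = P_in − P_out = 185254 − 168000 = 17254 W

17300 W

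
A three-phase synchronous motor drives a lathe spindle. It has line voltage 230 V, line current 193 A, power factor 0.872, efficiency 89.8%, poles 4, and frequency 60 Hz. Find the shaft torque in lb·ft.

P_in = √3·V·I·cosφ = 1.732 × 230 × 193 × 0.872 = 67042 W
P_out = η·P_in = 0.898 × 67042 = 60204 W
n = n_s = 120×60/4 = 1800 rpm (synchronous)
ω = 2π×1800/60 = 188.5 rad/s
τ = P_out/ω = 60204/188.5 = 319.4 N·m
In lb·ft: 319.4/1.356 = 236 lb·ft

236 lb·ft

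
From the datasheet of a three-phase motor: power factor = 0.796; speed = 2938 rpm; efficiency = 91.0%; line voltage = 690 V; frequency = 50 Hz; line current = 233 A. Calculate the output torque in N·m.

P_in = √3·V·I·cosφ = 1.732 × 690 × 233 × 0.796 = 221649 W
P_out = η·P_in = 0.91 × 221649 = 201701 W
n = 2938 rpm
ω = 2π×2938/60 = 307.7 rad/s
τ = P_out/ω = 201701/307.7 = 656 N·m

656 N·m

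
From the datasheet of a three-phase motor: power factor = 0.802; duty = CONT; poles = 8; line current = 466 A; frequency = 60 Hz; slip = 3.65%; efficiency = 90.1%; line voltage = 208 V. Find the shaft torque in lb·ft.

P_in = √3·V·I·cosφ = 1.732 × 208 × 466 × 0.802 = 134639 W
P_out = η·P_in = 0.901 × 134639 = 121310 W
n_s = 120×60/8 = 900 rpm; n = 900×(1−0.0365) = 867 rpm
ω = 2π×867/60 = 90.79 rad/s
τ = P_out/ω = 121310/90.79 = 1336 N·m
In lb·ft: 1336/1.356 = 985 lb·ft

985 lb·ft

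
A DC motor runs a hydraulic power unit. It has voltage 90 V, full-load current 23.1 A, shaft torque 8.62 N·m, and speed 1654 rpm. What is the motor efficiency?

71.8 %

ω = 2π × 1654/60 = 173.2 rad/s; P_out = τω = 8.62 × 173.2 = 1493 W
P_in = V·I = 90 × 23.1 = 2079 W
η = P_out / P_in = 1493 / 2079 = 0.718 = 71.8%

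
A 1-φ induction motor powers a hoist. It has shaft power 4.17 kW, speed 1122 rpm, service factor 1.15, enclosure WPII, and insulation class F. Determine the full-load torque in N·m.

35.5 N·m

ω = 2π × 1122/60 = 117.5 rad/s
τ = P/ω = 4170/117.5 = 35.5 N·m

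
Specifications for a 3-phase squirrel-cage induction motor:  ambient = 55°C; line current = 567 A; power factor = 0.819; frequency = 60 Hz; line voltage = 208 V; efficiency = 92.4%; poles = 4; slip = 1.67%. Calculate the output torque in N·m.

P_in = √3·V·I·cosφ = 1.732 × 208 × 567 × 0.819 = 167293 W
P_out = η·P_in = 0.924 × 167293 = 154579 W
n_s = 120×60/4 = 1800 rpm; n = 1800×(1−0.0167) = 1770 rpm
ω = 2π×1770/60 = 185.4 rad/s
τ = P_out/ω = 154579/185.4 = 834 N·m

834 N·m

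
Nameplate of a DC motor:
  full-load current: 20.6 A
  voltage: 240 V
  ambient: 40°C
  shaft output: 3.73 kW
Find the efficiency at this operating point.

75.4 %

P_out = 3.73 kW = 3730 W
P_in = V·I = 240 × 20.6 = 4944 W
η = P_out / P_in = 3730 / 4944 = 0.754 = 75.4%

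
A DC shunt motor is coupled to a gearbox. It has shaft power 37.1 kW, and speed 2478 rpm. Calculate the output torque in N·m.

ω = 2π × 2478/60 = 259.5 rad/s
τ = P/ω = 37100/259.5 = 143 N·m

143 N·m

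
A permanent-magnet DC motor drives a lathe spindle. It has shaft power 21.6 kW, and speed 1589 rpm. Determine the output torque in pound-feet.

ω = 2π × 1589/60 = 166.4 rad/s
τ = P/ω = 21600/166.4 = 129.8 N·m
In lb·ft: 129.8/1.356 = 95.7 lb·ft

95.7 lb·ft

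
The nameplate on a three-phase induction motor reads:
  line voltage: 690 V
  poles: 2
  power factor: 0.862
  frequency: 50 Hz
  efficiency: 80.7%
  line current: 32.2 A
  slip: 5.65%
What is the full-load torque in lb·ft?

66.6 lb·ft

P_in = √3·V·I·cosφ = 1.732 × 690 × 32.2 × 0.862 = 33171 W
P_out = η·P_in = 0.807 × 33171 = 26769 W
n_s = 120×50/2 = 3000 rpm; n = 3000×(1−0.0565) = 2831 rpm
ω = 2π×2831/60 = 296.5 rad/s
τ = P_out/ω = 26769/296.5 = 90.28 N·m
In lb·ft: 90.28/1.356 = 66.6 lb·ft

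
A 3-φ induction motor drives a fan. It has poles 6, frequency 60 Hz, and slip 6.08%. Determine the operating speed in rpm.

1127 rpm

n_s = 120f/p = 120×60/6 = 1200 rpm
n = n_s(1 − s) = 1200 × (1 − 0.0608) = 1127 rpm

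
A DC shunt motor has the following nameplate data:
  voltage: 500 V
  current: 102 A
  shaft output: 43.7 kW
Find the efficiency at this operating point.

85.7 %

P_out = 43.7 kW = 43700 W
P_in = V·I = 500 × 102 = 51000 W
η = P_out / P_in = 43700 / 51000 = 0.857 = 85.7%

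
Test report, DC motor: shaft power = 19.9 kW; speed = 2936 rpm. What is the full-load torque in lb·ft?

47.7 lb·ft

ω = 2π × 2936/60 = 307.5 rad/s
τ = P/ω = 19900/307.5 = 64.72 N·m
In lb·ft: 64.72/1.356 = 47.7 lb·ft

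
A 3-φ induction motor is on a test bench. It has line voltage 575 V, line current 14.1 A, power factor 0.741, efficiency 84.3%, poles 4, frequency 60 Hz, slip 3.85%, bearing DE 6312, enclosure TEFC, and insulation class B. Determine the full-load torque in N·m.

P_in = √3·V·I·cosφ = 1.732 × 575 × 14.1 × 0.741 = 10405 W
P_out = η·P_in = 0.843 × 10405 = 8771 W
n_s = 120×60/4 = 1800 rpm; n = 1800×(1−0.0385) = 1731 rpm
ω = 2π×1731/60 = 181.3 rad/s
τ = P_out/ω = 8771/181.3 = 48.4 N·m

48.4 N·m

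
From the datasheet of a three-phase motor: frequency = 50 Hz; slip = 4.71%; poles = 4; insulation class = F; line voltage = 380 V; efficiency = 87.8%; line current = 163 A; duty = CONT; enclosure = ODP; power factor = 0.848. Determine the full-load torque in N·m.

534 N·m

P_in = √3·V·I·cosφ = 1.732 × 380 × 163 × 0.848 = 90974 W
P_out = η·P_in = 0.878 × 90974 = 79875 W
n_s = 120×50/4 = 1500 rpm; n = 1500×(1−0.0471) = 1429 rpm
ω = 2π×1429/60 = 149.6 rad/s
τ = P_out/ω = 79875/149.6 = 534 N·m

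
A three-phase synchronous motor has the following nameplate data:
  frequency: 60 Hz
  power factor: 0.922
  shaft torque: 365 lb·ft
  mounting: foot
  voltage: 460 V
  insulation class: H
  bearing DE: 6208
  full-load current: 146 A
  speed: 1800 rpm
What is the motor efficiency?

τ = 365 lb·ft × 1.356 = 494.9 N·m
ω = 2π × 1800/60 = 188.5 rad/s; P_out = τω = 494.9 × 188.5 = 93289 W
P_in = √3·V_L·I_L·cosφ = 1.732 × 460 × 146 × 0.922 = 107248 W
η = P_out / P_in = 93289 / 107248 = 0.870 = 87.0%

87.0 %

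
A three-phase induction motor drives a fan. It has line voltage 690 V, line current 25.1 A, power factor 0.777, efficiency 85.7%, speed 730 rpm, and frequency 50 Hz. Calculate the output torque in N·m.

261 N·m

P_in = √3·V·I·cosφ = 1.732 × 690 × 25.1 × 0.777 = 23307 W
P_out = η·P_in = 0.857 × 23307 = 19974 W
n = 730 rpm
ω = 2π×730/60 = 76.45 rad/s
τ = P_out/ω = 19974/76.45 = 261 N·m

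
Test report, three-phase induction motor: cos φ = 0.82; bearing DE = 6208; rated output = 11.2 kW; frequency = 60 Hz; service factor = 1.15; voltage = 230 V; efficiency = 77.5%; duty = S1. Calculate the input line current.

44.2 A

P_out = 11.2 kW = 11200 W
P_in = P_out / η = 11200 / 0.775 = 14452 W
I_L = P_in / (√3·V_L·cosφ) = 14452 / (1.732 × 230 × 0.82) = 44.2 A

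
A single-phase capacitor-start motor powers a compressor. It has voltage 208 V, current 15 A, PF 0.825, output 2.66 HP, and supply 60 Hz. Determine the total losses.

P_in = V·I·cosφ = 208×15×0.825 = 2574 W
P_out = 2.66×746 = 1984 W
Losses = P_in − P_out = 2574 − 1984 = 590 W

590 W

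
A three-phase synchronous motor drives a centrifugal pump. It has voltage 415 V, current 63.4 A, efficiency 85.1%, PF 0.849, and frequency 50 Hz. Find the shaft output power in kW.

32.9 kW

P_in = √3·V·I·cosφ = 1.732 × 415 × 63.4 × 0.849 = 38689 W
P_out = η·P_in = 0.851 × 38689 = 32924 W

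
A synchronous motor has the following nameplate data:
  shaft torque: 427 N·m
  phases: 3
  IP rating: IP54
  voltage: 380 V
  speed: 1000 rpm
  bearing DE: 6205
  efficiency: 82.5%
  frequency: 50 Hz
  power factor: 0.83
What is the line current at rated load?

99.2 A

ω = 2π×1000/60 = 104.7 rad/s; P_out = τω = 427 × 104.7 = 44707 W
P_in = P_out / η = 44707 / 0.825 = 54190 W
I_L = P_in / (√3·V_L·cosφ) = 54190 / (1.732 × 380 × 0.83) = 99.2 A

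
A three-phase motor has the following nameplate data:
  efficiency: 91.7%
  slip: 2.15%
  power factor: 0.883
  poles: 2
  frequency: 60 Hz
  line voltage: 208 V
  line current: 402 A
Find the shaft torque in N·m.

P_in = √3·V·I·cosφ = 1.732 × 208 × 402 × 0.883 = 127879 W
P_out = η·P_in = 0.917 × 127879 = 117265 W
n_s = 120×60/2 = 3600 rpm; n = 3600×(1−0.0215) = 3523 rpm
ω = 2π×3523/60 = 368.9 rad/s
τ = P_out/ω = 117265/368.9 = 318 N·m

318 N·m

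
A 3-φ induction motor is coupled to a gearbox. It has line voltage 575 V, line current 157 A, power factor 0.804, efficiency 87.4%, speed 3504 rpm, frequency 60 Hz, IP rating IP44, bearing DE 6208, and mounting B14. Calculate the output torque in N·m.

P_in = √3·V·I·cosφ = 1.732 × 575 × 157 × 0.804 = 125710 W
P_out = η·P_in = 0.874 × 125710 = 109871 W
n = 3504 rpm
ω = 2π×3504/60 = 366.9 rad/s
τ = P_out/ω = 109871/366.9 = 299 N·m

299 N·m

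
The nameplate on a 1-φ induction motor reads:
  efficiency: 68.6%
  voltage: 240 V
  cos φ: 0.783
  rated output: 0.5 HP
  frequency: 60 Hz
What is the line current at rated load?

2.89 A

P_out = 0.5 × 746 = 373 W
P_in = P_out / η = 373 / 0.686 = 544 W
I = P_in / (V·cosφ) = 544 / (240 × 0.783) = 2.89 A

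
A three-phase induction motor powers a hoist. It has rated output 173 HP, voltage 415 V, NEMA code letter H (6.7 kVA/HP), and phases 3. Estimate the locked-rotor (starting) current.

S_LR = 6.7 × 173 = 1159.1 kVA
I_LR = S_LR/(√3·V_L) = 1159100/(1.732×415) = 1610 A

1610 A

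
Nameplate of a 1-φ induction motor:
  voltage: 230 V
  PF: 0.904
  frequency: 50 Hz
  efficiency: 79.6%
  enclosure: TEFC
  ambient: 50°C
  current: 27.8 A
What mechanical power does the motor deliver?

4.6 kW

P_in = V·I·cosφ = 230 × 27.8 × 0.904 = 5780 W
P_out = η·P_in = 0.796 × 5780 = 4601 W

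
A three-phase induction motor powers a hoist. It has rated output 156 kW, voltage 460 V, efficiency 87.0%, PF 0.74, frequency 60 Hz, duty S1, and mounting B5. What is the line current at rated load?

304 A

P_out = 156 kW = 156000 W
P_in = P_out / η = 156000 / 0.870 = 179310 W
I_L = P_in / (√3·V_L·cosφ) = 179310 / (1.732 × 460 × 0.74) = 304 A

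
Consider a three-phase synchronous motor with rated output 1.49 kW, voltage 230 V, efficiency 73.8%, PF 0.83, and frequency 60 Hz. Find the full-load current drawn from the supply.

P_out = 1.49 kW = 1490 W
P_in = P_out / η = 1490 / 0.738 = 2019 W
I_L = P_in / (√3·V_L·cosφ) = 2019 / (1.732 × 230 × 0.83) = 6.11 A

6.11 A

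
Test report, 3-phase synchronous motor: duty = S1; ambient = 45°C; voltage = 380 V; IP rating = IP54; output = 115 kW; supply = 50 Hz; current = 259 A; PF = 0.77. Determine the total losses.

P_in = √3·V·I·cosφ = 1.732×380×259×0.77 = 131257 W
P_out = 115000 W
Losses = P_in − P_out = 131257 − 115000 = 16257 W

16.3 kW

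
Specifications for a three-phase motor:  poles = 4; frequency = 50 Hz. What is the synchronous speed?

n_s = 120f/p = 120×50/4 = 1500 rpm

1500 rpm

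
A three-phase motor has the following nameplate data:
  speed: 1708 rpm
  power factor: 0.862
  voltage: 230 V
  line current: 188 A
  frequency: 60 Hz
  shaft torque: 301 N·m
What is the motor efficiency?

ω = 2π × 1708/60 = 178.9 rad/s; P_out = τω = 301 × 178.9 = 53849 W
P_in = √3·V_L·I_L·cosφ = 1.732 × 230 × 188 × 0.862 = 64557 W
η = P_out / P_in = 53849 / 64557 = 0.834 = 83.4%

83.4 %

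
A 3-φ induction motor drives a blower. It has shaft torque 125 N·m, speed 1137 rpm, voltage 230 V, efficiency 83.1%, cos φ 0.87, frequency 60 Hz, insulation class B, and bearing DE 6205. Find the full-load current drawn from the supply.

51.7 A

ω = 2π×1137/60 = 119.1 rad/s; P_out = τω = 125 × 119.1 = 14888 W
P_in = P_out / η = 14888 / 0.831 = 17916 W
I_L = P_in / (√3·V_L·cosφ) = 17916 / (1.732 × 230 × 0.87) = 51.7 A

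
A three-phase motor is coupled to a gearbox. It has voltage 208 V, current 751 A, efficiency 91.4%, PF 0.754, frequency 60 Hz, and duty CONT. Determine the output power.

P_in = √3·V·I·cosφ = 1.732 × 208 × 751 × 0.754 = 203996 W
P_out = η·P_in = 0.914 × 203996 = 186452 W

186 kW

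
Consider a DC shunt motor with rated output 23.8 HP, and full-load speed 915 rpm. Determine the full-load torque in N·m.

185 N·m

P_out = 23.8 × 746 = 17755 W
ω = 2π × 915/60 = 95.82 rad/s
τ = P_out/ω = 17755/95.82 = 185 N·m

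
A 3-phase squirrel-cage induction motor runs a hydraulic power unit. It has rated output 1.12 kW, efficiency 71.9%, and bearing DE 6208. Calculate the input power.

P_out = 1120 W
P_in = P_out/η = 1120/0.719 = 1558 W = 1.56 kW

1.56 kW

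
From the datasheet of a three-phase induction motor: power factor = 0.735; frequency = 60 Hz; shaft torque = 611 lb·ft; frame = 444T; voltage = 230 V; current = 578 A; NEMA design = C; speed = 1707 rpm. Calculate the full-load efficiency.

87.5 %

τ = 611 lb·ft × 1.356 = 828.5 N·m
ω = 2π × 1707/60 = 178.8 rad/s; P_out = τω = 828.5 × 178.8 = 148136 W
P_in = √3·V_L·I_L·cosφ = 1.732 × 230 × 578 × 0.735 = 169235 W
η = P_out / P_in = 148136 / 169235 = 0.875 = 87.5%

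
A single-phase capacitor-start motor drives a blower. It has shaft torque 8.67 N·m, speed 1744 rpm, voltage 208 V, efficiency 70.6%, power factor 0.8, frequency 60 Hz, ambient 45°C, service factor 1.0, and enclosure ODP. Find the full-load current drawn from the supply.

ω = 2π×1744/60 = 182.6 rad/s; P_out = τω = 8.67 × 182.6 = 1583 W
P_in = P_out / η = 1583 / 0.706 = 2242 W
I = P_in / (V·cosφ) = 2242 / (208 × 0.8) = 13.5 A

13.5 A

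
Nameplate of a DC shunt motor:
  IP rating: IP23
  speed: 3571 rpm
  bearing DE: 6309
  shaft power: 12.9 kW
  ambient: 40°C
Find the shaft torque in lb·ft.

25.4 lb·ft

ω = 2π × 3571/60 = 374 rad/s
τ = P/ω = 12900/374 = 34.49 N·m
In lb·ft: 34.49/1.356 = 25.4 lb·ft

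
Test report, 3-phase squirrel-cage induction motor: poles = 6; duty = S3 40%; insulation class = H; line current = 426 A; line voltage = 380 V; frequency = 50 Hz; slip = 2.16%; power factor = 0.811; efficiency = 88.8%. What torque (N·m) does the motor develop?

1970 N·m

P_in = √3·V·I·cosφ = 1.732 × 380 × 426 × 0.811 = 227385 W
P_out = η·P_in = 0.888 × 227385 = 201918 W
n_s = 120×50/6 = 1000 rpm; n = 1000×(1−0.0216) = 978 rpm
ω = 2π×978/60 = 102.4 rad/s
τ = P_out/ω = 201918/102.4 = 1970 N·m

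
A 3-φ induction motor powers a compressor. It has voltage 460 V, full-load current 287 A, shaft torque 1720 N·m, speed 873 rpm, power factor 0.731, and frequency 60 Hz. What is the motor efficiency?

ω = 2π × 873/60 = 91.42 rad/s; P_out = τω = 1720 × 91.42 = 157242 W
P_in = √3·V_L·I_L·cosφ = 1.732 × 460 × 287 × 0.731 = 167149 W
η = P_out / P_in = 157242 / 167149 = 0.941 = 94.1%

94.1 %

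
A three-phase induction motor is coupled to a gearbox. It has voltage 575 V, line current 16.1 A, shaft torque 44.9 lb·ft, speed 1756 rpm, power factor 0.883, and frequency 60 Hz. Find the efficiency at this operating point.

τ = 44.9 lb·ft × 1.356 = 60.88 N·m
ω = 2π × 1756/60 = 183.9 rad/s; P_out = τω = 60.88 × 183.9 = 11196 W
P_in = √3·V_L·I_L·cosφ = 1.732 × 575 × 16.1 × 0.883 = 14158 W
η = P_out / P_in = 11196 / 14158 = 0.791 = 79.1%

79.1 %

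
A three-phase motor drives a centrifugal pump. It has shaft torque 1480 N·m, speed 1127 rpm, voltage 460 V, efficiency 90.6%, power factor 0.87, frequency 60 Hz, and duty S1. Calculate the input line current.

ω = 2π×1127/60 = 118 rad/s; P_out = τω = 1480 × 118 = 174640 W
P_in = P_out / η = 174640 / 0.906 = 192759 W
I_L = P_in / (√3·V_L·cosφ) = 192759 / (1.732 × 460 × 0.87) = 278 A

278 A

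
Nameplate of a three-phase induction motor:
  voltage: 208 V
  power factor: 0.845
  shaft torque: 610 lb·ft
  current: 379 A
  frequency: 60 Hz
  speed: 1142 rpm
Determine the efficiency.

τ = 610 lb·ft × 1.356 = 827.2 N·m
ω = 2π × 1142/60 = 119.6 rad/s; P_out = τω = 827.2 × 119.6 = 98933 W
P_in = √3·V_L·I_L·cosφ = 1.732 × 208 × 379 × 0.845 = 115374 W
η = P_out / P_in = 98933 / 115374 = 0.857 = 85.7%

85.7 %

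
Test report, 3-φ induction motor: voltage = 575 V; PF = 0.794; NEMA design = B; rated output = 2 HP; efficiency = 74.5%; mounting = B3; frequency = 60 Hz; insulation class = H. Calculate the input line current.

P_out = 2 × 746 = 1492 W
P_in = P_out / η = 1492 / 0.745 = 2003 W
I_L = P_in / (√3·V_L·cosφ) = 2003 / (1.732 × 575 × 0.794) = 2.53 A

2.53 A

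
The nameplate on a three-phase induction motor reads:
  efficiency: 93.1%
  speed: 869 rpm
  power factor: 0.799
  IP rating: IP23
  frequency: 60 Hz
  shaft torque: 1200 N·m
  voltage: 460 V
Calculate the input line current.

184 A

ω = 2π×869/60 = 91 rad/s; P_out = τω = 1200 × 91 = 109200 W
P_in = P_out / η = 109200 / 0.931 = 117293 W
I_L = P_in / (√3·V_L·cosφ) = 117293 / (1.732 × 460 × 0.799) = 184 A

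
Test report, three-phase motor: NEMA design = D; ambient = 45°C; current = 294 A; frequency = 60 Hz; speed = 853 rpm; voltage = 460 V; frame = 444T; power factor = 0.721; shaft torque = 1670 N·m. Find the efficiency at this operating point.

88.3 %

ω = 2π × 853/60 = 89.33 rad/s; P_out = τω = 1670 × 89.33 = 149181 W
P_in = √3·V_L·I_L·cosφ = 1.732 × 460 × 294 × 0.721 = 168884 W
η = P_out / P_in = 149181 / 168884 = 0.883 = 88.3%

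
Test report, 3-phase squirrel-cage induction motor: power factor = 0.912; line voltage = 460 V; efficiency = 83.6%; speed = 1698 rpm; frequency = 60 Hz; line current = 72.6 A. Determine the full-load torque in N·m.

248 N·m

P_in = √3·V·I·cosφ = 1.732 × 460 × 72.6 × 0.912 = 52752 W
P_out = η·P_in = 0.836 × 52752 = 44101 W
n = 1698 rpm
ω = 2π×1698/60 = 177.8 rad/s
τ = P_out/ω = 44101/177.8 = 248 N·m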